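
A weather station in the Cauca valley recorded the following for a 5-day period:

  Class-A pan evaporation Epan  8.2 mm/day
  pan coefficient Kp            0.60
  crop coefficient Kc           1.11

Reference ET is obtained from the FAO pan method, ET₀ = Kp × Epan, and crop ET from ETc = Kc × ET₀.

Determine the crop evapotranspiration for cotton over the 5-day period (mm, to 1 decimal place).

ET₀ = 0.60 × 8.2 = 4.9200 mm/d
ETc = Kc × ET₀ = 1.11 × 4.9200 = 5.4612 mm/d
Over 5 days: 5.4612 × 5 = 27.306 mm

27.3 mm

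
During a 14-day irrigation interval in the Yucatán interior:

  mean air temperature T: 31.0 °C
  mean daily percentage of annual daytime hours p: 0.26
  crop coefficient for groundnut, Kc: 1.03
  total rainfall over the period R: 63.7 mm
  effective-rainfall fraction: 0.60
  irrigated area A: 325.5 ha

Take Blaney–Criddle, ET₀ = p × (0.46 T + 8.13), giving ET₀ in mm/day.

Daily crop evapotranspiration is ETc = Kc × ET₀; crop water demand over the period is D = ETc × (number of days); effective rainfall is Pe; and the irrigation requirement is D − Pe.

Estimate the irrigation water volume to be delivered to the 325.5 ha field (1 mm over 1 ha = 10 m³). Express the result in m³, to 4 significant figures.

ET₀ = 0.26 × (0.46 × 31.0 + 8.13) = 0.26 × 22.390 = 5.8214 mm/d
ETc = Kc × ET₀ = 1.03 × 5.8214 = 5.9960 mm/d
Crop demand D = ETc × 14 d = 5.9960 × 14 = 83.944 mm
Pe = 0.60 × 63.7 = 38.220 mm
D − Pe = 83.944 − 38.220 = 45.724 mm
Volume = 45.724 mm × 325.5 ha × 10 = 148831.6 m³

148800 m³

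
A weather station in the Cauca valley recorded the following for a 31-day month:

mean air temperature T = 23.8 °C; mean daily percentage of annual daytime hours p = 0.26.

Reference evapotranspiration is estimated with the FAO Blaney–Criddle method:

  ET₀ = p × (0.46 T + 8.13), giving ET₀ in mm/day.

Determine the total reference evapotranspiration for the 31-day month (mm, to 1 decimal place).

153.8 mm

ET₀ = 0.26 × (0.46 × 23.8 + 8.13) = 0.26 × 19.078 = 4.9603 mm/d
Monthly total = 4.9603 × 31 = 153.769 mm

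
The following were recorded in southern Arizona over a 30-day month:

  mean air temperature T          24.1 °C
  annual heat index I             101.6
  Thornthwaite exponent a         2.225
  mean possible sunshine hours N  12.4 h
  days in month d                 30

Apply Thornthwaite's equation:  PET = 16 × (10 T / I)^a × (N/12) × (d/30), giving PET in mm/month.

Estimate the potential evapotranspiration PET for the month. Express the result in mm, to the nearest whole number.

113 mm

10T/I = 10 × 24.1 / 101.6 = 2.3720
(10T/I)^a = 2.3720^2.225 = 6.8333
Uncorrected PET = 16 × 6.8333 = 109.333 mm
Correction = (N/12)(d/30) = (12.4/12)(30/30) = 1.0333
PET = 109.333 × 1.0333 = 112.974 mm/month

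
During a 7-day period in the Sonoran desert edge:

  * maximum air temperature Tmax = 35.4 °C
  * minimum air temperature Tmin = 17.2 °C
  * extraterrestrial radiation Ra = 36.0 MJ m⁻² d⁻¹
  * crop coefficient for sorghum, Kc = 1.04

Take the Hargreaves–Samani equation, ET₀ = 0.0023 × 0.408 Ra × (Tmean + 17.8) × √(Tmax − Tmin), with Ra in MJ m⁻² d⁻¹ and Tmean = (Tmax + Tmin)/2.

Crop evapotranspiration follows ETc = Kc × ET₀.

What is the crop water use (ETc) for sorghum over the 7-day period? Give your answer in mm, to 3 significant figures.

Tmean = (35.4 + 17.2)/2 = 26.30 °C
0.408 Ra = 0.408 × 36.0 = 14.6880 mm/d equivalent
ET₀ = 0.0023 × 14.6880 × (26.30 + 17.8) × √18.2 = 0.0023 × 14.6880 × 44.10 × 4.2661 = 6.3557 mm/d
ETc = Kc × ET₀ = 1.04 × 6.3557 = 6.6099 mm/d
Over 7 days: 6.6099 × 7 = 46.269 mm

46.3 mm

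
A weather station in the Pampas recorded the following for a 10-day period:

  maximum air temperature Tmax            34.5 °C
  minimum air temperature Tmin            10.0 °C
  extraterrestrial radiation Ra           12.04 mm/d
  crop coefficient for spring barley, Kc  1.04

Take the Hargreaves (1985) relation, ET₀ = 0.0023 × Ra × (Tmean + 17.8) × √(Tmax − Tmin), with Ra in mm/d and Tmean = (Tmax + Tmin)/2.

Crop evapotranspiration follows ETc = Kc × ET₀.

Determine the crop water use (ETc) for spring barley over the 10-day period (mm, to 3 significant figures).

57.1 mm

Tmean = (34.5 + 10.0)/2 = 22.25 °C
ET₀ = 0.0023 × 12.04 × (22.25 + 17.8) × √24.5 = 0.0023 × 12.04 × 40.05 × 4.9497 = 5.4895 mm/d
ETc = Kc × ET₀ = 1.04 × 5.4895 = 5.7091 mm/d
Over 10 days: 5.7091 × 10 = 57.091 mm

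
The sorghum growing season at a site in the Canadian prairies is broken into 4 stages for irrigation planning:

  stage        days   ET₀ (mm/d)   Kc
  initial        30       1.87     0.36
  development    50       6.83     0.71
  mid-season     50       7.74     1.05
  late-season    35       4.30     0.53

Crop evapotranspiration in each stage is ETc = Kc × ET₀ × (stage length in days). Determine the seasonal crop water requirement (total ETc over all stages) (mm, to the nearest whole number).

initial: 0.36 × 1.87 × 30 = 20.20 mm
development: 0.71 × 6.83 × 50 = 242.47 mm
mid-season: 1.05 × 7.74 × 50 = 406.35 mm
late-season: 0.53 × 4.30 × 35 = 79.77 mm
Seasonal total = 748.79 mm

749 mm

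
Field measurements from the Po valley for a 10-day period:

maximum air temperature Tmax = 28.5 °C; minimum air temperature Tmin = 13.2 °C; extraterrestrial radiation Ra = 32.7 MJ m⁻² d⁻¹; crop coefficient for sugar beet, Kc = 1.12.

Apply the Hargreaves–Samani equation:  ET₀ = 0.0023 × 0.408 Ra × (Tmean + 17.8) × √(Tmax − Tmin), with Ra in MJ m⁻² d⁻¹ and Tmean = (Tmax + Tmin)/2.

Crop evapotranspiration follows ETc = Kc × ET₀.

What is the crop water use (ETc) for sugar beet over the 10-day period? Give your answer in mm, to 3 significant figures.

Tmean = (28.5 + 13.2)/2 = 20.85 °C
0.408 Ra = 0.408 × 32.7 = 13.3416 mm/d equivalent
ET₀ = 0.0023 × 13.3416 × (20.85 + 17.8) × √15.3 = 0.0023 × 13.3416 × 38.65 × 3.9115 = 4.6390 mm/d
ETc = Kc × ET₀ = 1.12 × 4.6390 = 5.1957 mm/d
Over 10 days: 5.1957 × 10 = 51.957 mm

52.0 mm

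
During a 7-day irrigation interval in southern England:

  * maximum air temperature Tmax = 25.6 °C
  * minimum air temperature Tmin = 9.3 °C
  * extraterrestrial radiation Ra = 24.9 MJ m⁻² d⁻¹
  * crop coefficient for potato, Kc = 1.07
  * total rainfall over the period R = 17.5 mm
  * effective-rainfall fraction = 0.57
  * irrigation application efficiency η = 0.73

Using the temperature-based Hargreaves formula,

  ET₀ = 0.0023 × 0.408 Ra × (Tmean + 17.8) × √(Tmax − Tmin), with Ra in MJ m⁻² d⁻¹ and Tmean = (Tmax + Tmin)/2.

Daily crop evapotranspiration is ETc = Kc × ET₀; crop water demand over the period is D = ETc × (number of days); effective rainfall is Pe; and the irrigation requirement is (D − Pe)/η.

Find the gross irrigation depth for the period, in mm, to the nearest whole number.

20 mm

Tmean = (25.6 + 9.3)/2 = 17.45 °C
0.408 Ra = 0.408 × 24.9 = 10.1592 mm/d equivalent
ET₀ = 0.0023 × 10.1592 × (17.45 + 17.8) × √16.3 = 0.0023 × 10.1592 × 35.25 × 4.0373 = 3.3254 mm/d
ETc = Kc × ET₀ = 1.07 × 3.3254 = 3.5582 mm/d
Crop demand D = ETc × 7 d = 3.5582 × 7 = 24.907 mm
Pe = 0.57 × 17.5 = 9.975 mm
D − Pe = 24.907 − 9.975 = 14.932 mm
Gross irrigation = 14.932 / 0.73 = 20.455 mm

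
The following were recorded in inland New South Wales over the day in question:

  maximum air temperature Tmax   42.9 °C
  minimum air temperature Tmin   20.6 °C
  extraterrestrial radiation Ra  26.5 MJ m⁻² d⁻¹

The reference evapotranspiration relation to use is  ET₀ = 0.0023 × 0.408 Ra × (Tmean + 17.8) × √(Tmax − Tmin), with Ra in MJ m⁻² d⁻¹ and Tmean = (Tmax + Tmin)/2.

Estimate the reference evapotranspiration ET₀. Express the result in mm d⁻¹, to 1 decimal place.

Tmean = (42.9 + 20.6)/2 = 31.75 °C
0.408 Ra = 0.408 × 26.5 = 10.8120 mm/d equivalent
ET₀ = 0.0023 × 10.8120 × (31.75 + 17.8) × √22.3 = 0.0023 × 10.8120 × 49.55 × 4.7223 = 5.8188 mm/d

5.8 mm d⁻¹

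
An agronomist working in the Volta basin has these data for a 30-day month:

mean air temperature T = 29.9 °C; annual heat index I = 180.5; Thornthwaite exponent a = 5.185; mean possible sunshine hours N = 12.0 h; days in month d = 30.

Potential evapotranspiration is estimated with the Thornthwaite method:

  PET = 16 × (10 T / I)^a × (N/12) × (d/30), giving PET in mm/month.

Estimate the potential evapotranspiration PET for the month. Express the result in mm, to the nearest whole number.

219 mm

10T/I = 10 × 29.9 / 180.5 = 1.6565
(10T/I)^a = 1.6565^5.185 = 13.6933
Uncorrected PET = 16 × 13.6933 = 219.093 mm
Correction = (N/12)(d/30) = (12.0/12)(30/30) = 1.0000
PET = 219.093 × 1.0000 = 219.093 mm/month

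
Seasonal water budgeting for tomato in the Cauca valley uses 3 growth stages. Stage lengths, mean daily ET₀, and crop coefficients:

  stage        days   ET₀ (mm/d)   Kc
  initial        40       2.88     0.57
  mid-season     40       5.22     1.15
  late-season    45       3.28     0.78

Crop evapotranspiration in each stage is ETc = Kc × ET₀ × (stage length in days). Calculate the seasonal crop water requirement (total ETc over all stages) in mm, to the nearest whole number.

initial: 0.57 × 2.88 × 40 = 65.66 mm
mid-season: 1.15 × 5.22 × 40 = 240.12 mm
late-season: 0.78 × 3.28 × 45 = 115.13 mm
Seasonal total = 420.91 mm

421 mm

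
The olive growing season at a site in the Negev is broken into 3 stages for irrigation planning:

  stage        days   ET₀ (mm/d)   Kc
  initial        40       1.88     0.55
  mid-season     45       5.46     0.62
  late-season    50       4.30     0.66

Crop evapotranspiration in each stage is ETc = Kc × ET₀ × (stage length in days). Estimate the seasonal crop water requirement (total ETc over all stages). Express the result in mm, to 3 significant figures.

336 mm

initial: 0.55 × 1.88 × 40 = 41.36 mm
mid-season: 0.62 × 5.46 × 45 = 152.33 mm
late-season: 0.66 × 4.30 × 50 = 141.90 mm
Seasonal total = 335.59 mm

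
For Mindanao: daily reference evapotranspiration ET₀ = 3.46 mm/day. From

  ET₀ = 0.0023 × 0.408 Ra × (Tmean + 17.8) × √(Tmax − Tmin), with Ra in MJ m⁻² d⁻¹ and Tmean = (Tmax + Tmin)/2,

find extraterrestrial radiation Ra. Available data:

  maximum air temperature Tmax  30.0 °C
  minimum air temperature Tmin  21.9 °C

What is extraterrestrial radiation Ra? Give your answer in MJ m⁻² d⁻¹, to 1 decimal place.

Tmean = (30.0+21.9)/2 = 25.95 °C; ΔT = 8.1
Ra = ET₀ / [0.0023 × 0.408 × (Tmean+17.8) × √ΔT]
   = 3.46 / (0.0023 × 0.408 × 43.75 × 2.8460) = 29.613 MJ m⁻² d⁻¹

29.6 MJ m⁻² d⁻¹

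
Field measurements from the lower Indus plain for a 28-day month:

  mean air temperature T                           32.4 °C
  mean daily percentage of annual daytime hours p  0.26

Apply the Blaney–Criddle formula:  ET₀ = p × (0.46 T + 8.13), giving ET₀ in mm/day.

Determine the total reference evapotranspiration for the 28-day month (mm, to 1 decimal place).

ET₀ = 0.26 × (0.46 × 32.4 + 8.13) = 0.26 × 23.034 = 5.9888 mm/d
Monthly total = 5.9888 × 28 = 167.686 mm

167.7 mm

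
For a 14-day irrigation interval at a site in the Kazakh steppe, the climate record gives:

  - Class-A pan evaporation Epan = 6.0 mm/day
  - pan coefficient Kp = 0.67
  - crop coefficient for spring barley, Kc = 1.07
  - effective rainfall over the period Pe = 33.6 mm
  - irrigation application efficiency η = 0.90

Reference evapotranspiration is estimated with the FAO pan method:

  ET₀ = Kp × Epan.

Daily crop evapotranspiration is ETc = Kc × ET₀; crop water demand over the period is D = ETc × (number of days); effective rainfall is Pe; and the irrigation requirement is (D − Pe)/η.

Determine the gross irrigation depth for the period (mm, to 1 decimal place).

29.6 mm

ET₀ = 0.67 × 6.0 = 4.0200 mm/d
ETc = Kc × ET₀ = 1.07 × 4.0200 = 4.3014 mm/d
Crop demand D = ETc × 14 d = 4.3014 × 14 = 60.220 mm
D − Pe = 60.220 − 33.6 = 26.620 mm
Gross irrigation = 26.620 / 0.90 = 29.578 mm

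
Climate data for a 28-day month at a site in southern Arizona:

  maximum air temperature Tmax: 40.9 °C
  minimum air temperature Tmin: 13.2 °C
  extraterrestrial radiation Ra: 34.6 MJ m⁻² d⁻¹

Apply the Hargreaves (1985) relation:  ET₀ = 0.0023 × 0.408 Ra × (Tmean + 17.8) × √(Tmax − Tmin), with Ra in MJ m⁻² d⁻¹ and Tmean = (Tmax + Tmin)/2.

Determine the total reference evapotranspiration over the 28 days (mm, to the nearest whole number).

215 mm

Tmean = (40.9 + 13.2)/2 = 27.05 °C
0.408 Ra = 0.408 × 34.6 = 14.1168 mm/d equivalent
ET₀ = 0.0023 × 14.1168 × (27.05 + 17.8) × √27.7 = 0.0023 × 14.1168 × 44.85 × 5.2631 = 7.6642 mm/d
Over 28 days: 7.6642 × 28 = 214.598 mm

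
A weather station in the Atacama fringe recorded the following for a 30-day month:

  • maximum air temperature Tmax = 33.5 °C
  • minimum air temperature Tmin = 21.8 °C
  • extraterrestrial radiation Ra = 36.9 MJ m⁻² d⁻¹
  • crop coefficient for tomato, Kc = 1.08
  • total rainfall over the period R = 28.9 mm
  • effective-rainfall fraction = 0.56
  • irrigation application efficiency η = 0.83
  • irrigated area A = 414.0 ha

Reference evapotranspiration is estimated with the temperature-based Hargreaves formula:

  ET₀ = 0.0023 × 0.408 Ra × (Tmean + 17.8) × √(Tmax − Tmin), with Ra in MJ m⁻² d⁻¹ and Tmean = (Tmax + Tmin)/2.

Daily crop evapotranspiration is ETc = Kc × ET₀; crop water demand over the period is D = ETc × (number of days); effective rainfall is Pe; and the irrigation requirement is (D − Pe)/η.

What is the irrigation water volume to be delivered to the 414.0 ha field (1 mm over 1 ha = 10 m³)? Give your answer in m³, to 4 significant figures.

Tmean = (33.5 + 21.8)/2 = 27.65 °C
0.408 Ra = 0.408 × 36.9 = 15.0552 mm/d equivalent
ET₀ = 0.0023 × 15.0552 × (27.65 + 17.8) × √11.7 = 0.0023 × 15.0552 × 45.45 × 3.4205 = 5.3832 mm/d
ETc = Kc × ET₀ = 1.08 × 5.3832 = 5.8139 mm/d
Crop demand D = ETc × 30 d = 5.8139 × 30 = 174.417 mm
Pe = 0.56 × 28.9 = 16.184 mm
D − Pe = 174.417 − 16.184 = 158.233 mm
Gross irrigation = 158.233 / 0.83 = 190.642 mm
Volume = 190.642 mm × 414.0 ha × 10 = 789257.9 m³

789300 m³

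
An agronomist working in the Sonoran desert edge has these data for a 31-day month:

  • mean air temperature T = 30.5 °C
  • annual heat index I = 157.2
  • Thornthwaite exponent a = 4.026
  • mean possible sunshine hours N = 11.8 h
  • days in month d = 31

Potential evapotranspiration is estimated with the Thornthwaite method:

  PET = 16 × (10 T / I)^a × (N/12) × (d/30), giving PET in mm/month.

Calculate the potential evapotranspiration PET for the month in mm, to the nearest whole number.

10T/I = 10 × 30.5 / 157.2 = 1.9402
(10T/I)^a = 1.9402^4.026 = 14.4168
Uncorrected PET = 16 × 14.4168 = 230.669 mm
Correction = (N/12)(d/30) = (11.8/12)(31/30) = 1.0161
PET = 230.669 × 1.0161 = 234.383 mm/month

234 mm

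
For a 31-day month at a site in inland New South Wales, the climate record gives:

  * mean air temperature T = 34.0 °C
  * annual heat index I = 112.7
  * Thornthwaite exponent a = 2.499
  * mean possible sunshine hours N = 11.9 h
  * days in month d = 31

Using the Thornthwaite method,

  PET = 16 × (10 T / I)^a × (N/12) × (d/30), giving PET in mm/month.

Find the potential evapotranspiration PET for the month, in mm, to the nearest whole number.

259 mm

10T/I = 10 × 34.0 / 112.7 = 3.0169
(10T/I)^a = 3.0169^2.499 = 15.7915
Uncorrected PET = 16 × 15.7915 = 252.664 mm
Correction = (N/12)(d/30) = (11.9/12)(31/30) = 1.0247
PET = 252.664 × 1.0247 = 258.905 mm/month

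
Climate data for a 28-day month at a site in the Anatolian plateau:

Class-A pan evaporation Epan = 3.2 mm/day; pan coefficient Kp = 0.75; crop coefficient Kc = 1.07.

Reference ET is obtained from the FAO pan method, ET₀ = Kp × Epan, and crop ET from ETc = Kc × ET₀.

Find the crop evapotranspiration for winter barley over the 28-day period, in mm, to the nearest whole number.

72 mm

ET₀ = 0.75 × 3.2 = 2.4000 mm/d
ETc = Kc × ET₀ = 1.07 × 2.4000 = 2.5680 mm/d
Over 28 days: 2.5680 × 28 = 71.904 mm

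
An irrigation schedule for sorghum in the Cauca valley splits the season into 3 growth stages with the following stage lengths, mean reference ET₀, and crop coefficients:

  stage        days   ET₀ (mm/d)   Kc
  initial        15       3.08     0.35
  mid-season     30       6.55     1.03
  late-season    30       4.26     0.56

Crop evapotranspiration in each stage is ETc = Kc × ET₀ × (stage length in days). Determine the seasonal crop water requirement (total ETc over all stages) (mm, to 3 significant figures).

290 mm

initial: 0.35 × 3.08 × 15 = 16.17 mm
mid-season: 1.03 × 6.55 × 30 = 202.40 mm
late-season: 0.56 × 4.26 × 30 = 71.57 mm
Seasonal total = 290.14 mm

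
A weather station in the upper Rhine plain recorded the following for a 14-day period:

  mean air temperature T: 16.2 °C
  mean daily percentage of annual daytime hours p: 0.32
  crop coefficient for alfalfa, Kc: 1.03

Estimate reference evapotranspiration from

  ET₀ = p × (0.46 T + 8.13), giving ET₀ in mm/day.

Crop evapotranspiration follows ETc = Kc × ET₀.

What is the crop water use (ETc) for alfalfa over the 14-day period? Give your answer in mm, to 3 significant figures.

ET₀ = 0.32 × (0.46 × 16.2 + 8.13) = 0.32 × 15.582 = 4.9862 mm/d
ETc = Kc × ET₀ = 1.03 × 4.9862 = 5.1358 mm/d
Over 14 days: 5.1358 × 14 = 71.901 mm

71.9 mm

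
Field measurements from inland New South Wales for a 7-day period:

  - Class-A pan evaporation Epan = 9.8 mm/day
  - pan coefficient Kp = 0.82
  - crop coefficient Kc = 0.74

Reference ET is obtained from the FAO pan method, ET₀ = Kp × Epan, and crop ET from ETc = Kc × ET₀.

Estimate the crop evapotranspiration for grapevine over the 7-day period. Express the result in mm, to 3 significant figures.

ET₀ = 0.82 × 9.8 = 8.0360 mm/d
ETc = Kc × ET₀ = 0.74 × 8.0360 = 5.9466 mm/d
Over 7 days: 5.9466 × 7 = 41.626 mm

41.6 mm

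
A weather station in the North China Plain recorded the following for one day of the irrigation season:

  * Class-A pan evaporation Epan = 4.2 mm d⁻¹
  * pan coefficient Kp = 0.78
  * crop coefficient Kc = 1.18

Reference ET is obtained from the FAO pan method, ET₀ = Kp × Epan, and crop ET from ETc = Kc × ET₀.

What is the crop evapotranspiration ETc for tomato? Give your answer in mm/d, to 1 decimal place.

3.9 mm/d

ET₀ = 0.78 × 4.2 = 3.2760 mm/d
ETc = Kc × ET₀ = 1.18 × 3.2760 = 3.8657 mm/d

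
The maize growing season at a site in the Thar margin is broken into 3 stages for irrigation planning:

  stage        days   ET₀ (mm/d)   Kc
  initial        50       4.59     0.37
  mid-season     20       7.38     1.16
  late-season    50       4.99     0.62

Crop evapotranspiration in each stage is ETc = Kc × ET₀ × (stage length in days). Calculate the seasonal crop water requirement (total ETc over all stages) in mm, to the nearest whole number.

initial: 0.37 × 4.59 × 50 = 84.92 mm
mid-season: 1.16 × 7.38 × 20 = 171.22 mm
late-season: 0.62 × 4.99 × 50 = 154.69 mm
Seasonal total = 410.83 mm

411 mm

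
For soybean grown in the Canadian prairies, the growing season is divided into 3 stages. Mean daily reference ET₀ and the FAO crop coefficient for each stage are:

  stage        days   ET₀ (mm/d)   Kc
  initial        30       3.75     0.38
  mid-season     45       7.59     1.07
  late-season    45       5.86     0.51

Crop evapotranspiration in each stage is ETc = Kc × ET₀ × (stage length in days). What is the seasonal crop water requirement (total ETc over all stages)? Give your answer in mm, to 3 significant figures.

initial: 0.38 × 3.75 × 30 = 42.75 mm
mid-season: 1.07 × 7.59 × 45 = 365.46 mm
late-season: 0.51 × 5.86 × 45 = 134.49 mm
Seasonal total = 542.70 mm

543 mm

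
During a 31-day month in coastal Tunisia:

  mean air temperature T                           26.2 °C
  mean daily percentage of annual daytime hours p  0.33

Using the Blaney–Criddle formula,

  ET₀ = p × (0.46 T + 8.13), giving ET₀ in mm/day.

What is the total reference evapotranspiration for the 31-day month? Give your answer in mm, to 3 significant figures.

206 mm

ET₀ = 0.33 × (0.46 × 26.2 + 8.13) = 0.33 × 20.182 = 6.6601 mm/d
Monthly total = 6.6601 × 31 = 206.463 mm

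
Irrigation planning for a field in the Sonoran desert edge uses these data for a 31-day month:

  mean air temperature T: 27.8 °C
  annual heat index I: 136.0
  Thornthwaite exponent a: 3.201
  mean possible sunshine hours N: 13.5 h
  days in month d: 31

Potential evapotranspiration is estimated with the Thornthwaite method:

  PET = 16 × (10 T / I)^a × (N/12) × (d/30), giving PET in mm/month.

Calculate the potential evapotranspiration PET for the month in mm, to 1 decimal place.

10T/I = 10 × 27.8 / 136.0 = 2.0441
(10T/I)^a = 2.0441^3.201 = 9.8609
Uncorrected PET = 16 × 9.8609 = 157.774 mm
Correction = (N/12)(d/30) = (13.5/12)(31/30) = 1.1625
PET = 157.774 × 1.1625 = 183.412 mm/month

183.4 mm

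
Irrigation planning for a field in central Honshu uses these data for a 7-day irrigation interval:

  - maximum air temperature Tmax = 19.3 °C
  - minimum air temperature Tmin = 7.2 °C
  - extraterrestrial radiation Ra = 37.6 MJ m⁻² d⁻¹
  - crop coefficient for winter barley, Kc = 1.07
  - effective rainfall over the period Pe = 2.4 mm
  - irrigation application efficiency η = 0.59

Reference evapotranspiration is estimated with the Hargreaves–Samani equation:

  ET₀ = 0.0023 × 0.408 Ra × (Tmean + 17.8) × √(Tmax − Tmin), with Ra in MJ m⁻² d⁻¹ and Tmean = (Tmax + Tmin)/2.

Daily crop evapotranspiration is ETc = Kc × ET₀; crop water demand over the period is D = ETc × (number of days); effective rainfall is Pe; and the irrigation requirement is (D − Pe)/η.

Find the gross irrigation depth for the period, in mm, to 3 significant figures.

Tmean = (19.3 + 7.2)/2 = 13.25 °C
0.408 Ra = 0.408 × 37.6 = 15.3408 mm/d equivalent
ET₀ = 0.0023 × 15.3408 × (13.25 + 17.8) × √12.1 = 0.0023 × 15.3408 × 31.05 × 3.4785 = 3.8109 mm/d
ETc = Kc × ET₀ = 1.07 × 3.8109 = 4.0777 mm/d
Crop demand D = ETc × 7 d = 4.0777 × 7 = 28.544 mm
D − Pe = 28.544 − 2.4 = 26.144 mm
Gross irrigation = 26.144 / 0.59 = 44.312 mm

44.3 mm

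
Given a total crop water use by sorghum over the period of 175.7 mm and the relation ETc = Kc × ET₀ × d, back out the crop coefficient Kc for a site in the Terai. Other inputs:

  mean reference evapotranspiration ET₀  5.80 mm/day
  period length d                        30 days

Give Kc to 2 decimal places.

ETc = Kc × ET₀ × d  ⇒  Kc = ETc / (ET₀ × d)
Kc = 175.7 / (5.80 × 30) = 175.7 / 174.00 = 1.0098

1.01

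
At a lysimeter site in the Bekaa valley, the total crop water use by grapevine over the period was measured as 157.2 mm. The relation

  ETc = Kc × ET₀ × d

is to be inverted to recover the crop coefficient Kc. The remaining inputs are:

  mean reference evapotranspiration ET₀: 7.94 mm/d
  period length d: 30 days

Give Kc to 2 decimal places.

0.66

ETc = Kc × ET₀ × d  ⇒  Kc = ETc / (ET₀ × d)
Kc = 157.2 / (7.94 × 30) = 157.2 / 238.20 = 0.6599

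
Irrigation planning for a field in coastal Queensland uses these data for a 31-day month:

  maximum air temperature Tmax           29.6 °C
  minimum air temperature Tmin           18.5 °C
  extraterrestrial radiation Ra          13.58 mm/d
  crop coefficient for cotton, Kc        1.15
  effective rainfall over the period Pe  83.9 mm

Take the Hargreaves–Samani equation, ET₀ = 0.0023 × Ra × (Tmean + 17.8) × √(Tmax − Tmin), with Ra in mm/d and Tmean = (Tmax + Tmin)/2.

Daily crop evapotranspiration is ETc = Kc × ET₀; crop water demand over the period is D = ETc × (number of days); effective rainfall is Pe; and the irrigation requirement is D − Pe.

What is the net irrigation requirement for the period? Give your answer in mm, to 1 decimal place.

71.4 mm

Tmean = (29.6 + 18.5)/2 = 24.05 °C
ET₀ = 0.0023 × 13.58 × (24.05 + 17.8) × √11.1 = 0.0023 × 13.58 × 41.85 × 3.3317 = 4.3550 mm/d
ETc = Kc × ET₀ = 1.15 × 4.3550 = 5.0083 mm/d
Crop demand D = ETc × 31 d = 5.0083 × 31 = 155.257 mm
D − Pe = 155.257 − 83.9 = 71.357 mm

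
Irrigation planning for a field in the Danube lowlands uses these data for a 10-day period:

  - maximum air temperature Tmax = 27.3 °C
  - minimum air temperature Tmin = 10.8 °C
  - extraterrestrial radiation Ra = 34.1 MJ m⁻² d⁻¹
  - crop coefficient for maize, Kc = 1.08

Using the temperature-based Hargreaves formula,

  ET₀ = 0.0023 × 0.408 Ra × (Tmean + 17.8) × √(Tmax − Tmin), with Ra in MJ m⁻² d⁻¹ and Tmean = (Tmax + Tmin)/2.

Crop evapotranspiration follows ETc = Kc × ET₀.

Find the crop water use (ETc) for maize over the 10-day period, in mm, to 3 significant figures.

Tmean = (27.3 + 10.8)/2 = 19.05 °C
0.408 Ra = 0.408 × 34.1 = 13.9128 mm/d equivalent
ET₀ = 0.0023 × 13.9128 × (19.05 + 17.8) × √16.5 = 0.0023 × 13.9128 × 36.85 × 4.0620 = 4.7898 mm/d
ETc = Kc × ET₀ = 1.08 × 4.7898 = 5.1730 mm/d
Over 10 days: 5.1730 × 10 = 51.730 mm

51.7 mm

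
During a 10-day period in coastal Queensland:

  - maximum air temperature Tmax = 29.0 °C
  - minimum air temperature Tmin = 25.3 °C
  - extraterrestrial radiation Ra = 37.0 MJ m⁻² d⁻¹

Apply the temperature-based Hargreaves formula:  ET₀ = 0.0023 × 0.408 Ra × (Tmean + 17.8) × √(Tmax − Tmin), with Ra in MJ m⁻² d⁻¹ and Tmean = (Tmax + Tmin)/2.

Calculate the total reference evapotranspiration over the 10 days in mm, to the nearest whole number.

30 mm

Tmean = (29.0 + 25.3)/2 = 27.15 °C
0.408 Ra = 0.408 × 37.0 = 15.0960 mm/d equivalent
ET₀ = 0.0023 × 15.0960 × (27.15 + 17.8) × √3.7 = 0.0023 × 15.0960 × 44.95 × 1.9235 = 3.0020 mm/d
Over 10 days: 3.0020 × 10 = 30.020 mm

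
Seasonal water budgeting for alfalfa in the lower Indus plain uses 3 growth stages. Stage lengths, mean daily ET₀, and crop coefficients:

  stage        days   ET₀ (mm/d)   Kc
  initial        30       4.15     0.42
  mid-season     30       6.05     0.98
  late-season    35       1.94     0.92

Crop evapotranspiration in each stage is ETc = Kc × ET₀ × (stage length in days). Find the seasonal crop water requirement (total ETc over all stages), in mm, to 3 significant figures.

293 mm

initial: 0.42 × 4.15 × 30 = 52.29 mm
mid-season: 0.98 × 6.05 × 30 = 177.87 mm
late-season: 0.92 × 1.94 × 35 = 62.47 mm
Seasonal total = 292.63 mm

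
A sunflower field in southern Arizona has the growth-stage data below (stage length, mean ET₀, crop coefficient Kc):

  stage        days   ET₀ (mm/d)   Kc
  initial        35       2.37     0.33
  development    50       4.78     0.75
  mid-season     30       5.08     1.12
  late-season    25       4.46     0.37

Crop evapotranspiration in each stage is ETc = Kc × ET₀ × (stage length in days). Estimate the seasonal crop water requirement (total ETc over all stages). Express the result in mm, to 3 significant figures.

419 mm

initial: 0.33 × 2.37 × 35 = 27.37 mm
development: 0.75 × 4.78 × 50 = 179.25 mm
mid-season: 1.12 × 5.08 × 30 = 170.69 mm
late-season: 0.37 × 4.46 × 25 = 41.26 mm
Seasonal total = 418.57 mm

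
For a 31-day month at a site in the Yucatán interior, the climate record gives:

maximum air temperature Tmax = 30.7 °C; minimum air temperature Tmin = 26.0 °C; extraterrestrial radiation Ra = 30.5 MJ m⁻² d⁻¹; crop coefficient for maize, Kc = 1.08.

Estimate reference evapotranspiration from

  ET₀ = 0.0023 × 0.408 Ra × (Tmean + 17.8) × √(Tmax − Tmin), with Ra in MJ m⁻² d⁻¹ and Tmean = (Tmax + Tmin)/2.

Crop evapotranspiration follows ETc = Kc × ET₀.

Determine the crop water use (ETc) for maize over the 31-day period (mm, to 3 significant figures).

Tmean = (30.7 + 26.0)/2 = 28.35 °C
0.408 Ra = 0.408 × 30.5 = 12.4440 mm/d equivalent
ET₀ = 0.0023 × 12.4440 × (28.35 + 17.8) × √4.7 = 0.0023 × 12.4440 × 46.15 × 2.1679 = 2.8635 mm/d
ETc = Kc × ET₀ = 1.08 × 2.8635 = 3.0926 mm/d
Over 31 days: 3.0926 × 31 = 95.871 mm

95.9 mm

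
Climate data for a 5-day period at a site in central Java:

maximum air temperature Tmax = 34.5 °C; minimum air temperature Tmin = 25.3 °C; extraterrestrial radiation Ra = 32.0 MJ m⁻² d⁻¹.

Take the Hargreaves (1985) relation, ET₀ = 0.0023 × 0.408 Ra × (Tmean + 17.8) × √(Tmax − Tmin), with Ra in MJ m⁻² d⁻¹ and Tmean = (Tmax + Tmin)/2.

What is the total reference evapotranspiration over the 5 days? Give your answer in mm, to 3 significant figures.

21.7 mm

Tmean = (34.5 + 25.3)/2 = 29.90 °C
0.408 Ra = 0.408 × 32.0 = 13.0560 mm/d equivalent
ET₀ = 0.0023 × 13.0560 × (29.90 + 17.8) × √9.2 = 0.0023 × 13.0560 × 47.70 × 3.0332 = 4.3447 mm/d
Over 5 days: 4.3447 × 5 = 21.724 mm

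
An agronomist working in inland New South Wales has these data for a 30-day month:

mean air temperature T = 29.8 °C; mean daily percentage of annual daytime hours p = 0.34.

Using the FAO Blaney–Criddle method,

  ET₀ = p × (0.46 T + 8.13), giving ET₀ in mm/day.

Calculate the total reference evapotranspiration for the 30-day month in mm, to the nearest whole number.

223 mm

ET₀ = 0.34 × (0.46 × 29.8 + 8.13) = 0.34 × 21.838 = 7.4249 mm/d
Monthly total = 7.4249 × 30 = 222.747 mm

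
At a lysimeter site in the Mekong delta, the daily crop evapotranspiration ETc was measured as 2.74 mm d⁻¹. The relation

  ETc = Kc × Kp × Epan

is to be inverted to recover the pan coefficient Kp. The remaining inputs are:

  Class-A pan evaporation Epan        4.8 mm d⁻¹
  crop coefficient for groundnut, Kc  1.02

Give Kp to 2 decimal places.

ETc = Kc × Kp × Epan  ⇒  Kp = ETc / (Kc × Epan)
Kp = 2.74 / (1.02 × 4.8) = 2.74 / 4.896 = 0.5596

0.56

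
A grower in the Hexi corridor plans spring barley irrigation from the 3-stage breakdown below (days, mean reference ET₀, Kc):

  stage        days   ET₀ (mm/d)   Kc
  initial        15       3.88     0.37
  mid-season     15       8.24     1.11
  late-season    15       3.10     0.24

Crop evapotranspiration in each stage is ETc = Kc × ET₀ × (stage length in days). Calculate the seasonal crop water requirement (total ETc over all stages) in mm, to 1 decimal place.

initial: 0.37 × 3.88 × 15 = 21.53 mm
mid-season: 1.11 × 8.24 × 15 = 137.20 mm
late-season: 0.24 × 3.10 × 15 = 11.16 mm
Seasonal total = 169.89 mm

169.9 mm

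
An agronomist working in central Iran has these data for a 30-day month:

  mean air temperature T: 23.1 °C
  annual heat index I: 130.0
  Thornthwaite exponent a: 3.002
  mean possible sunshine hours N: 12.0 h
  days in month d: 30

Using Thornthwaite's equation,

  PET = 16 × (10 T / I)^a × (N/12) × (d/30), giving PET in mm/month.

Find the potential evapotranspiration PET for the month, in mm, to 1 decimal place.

10T/I = 10 × 23.1 / 130.0 = 1.7769
(10T/I)^a = 1.7769^3.002 = 5.6168
Uncorrected PET = 16 × 5.6168 = 89.869 mm
Correction = (N/12)(d/30) = (12.0/12)(30/30) = 1.0000
PET = 89.869 × 1.0000 = 89.869 mm/month

89.9 mm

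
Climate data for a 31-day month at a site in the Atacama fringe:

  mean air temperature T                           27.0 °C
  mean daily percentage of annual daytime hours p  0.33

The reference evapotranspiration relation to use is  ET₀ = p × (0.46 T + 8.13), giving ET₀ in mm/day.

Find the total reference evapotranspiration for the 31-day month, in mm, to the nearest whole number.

210 mm

ET₀ = 0.33 × (0.46 × 27.0 + 8.13) = 0.33 × 20.550 = 6.7815 mm/d
Monthly total = 6.7815 × 31 = 210.227 mm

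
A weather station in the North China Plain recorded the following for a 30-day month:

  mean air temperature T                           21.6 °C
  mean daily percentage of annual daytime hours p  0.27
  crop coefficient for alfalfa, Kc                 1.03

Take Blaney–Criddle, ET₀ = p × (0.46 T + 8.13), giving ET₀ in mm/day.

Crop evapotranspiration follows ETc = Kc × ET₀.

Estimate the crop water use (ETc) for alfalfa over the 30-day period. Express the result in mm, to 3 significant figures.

151 mm

ET₀ = 0.27 × (0.46 × 21.6 + 8.13) = 0.27 × 18.066 = 4.8778 mm/d
ETc = Kc × ET₀ = 1.03 × 4.8778 = 5.0241 mm/d
Over 30 days: 5.0241 × 30 = 150.723 mm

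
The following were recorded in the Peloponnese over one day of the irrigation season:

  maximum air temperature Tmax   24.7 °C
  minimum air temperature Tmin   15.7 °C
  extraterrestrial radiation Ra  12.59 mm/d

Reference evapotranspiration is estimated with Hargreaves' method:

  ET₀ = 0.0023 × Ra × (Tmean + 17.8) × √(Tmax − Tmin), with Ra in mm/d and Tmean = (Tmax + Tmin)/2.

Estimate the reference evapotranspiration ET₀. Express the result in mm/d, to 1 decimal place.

Tmean = (24.7 + 15.7)/2 = 20.20 °C
ET₀ = 0.0023 × 12.59 × (20.20 + 17.8) × √9.0 = 0.0023 × 12.59 × 38.00 × 3.0000 = 3.3011 mm/d

3.3 mm/d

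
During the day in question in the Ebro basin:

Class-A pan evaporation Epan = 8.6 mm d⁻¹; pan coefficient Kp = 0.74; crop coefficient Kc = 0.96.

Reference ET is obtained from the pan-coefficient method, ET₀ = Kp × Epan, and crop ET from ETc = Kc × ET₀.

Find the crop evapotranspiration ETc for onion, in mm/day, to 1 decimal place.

6.1 mm/day

ET₀ = 0.74 × 8.6 = 6.3640 mm/d
ETc = Kc × ET₀ = 0.96 × 6.3640 = 6.1094 mm/d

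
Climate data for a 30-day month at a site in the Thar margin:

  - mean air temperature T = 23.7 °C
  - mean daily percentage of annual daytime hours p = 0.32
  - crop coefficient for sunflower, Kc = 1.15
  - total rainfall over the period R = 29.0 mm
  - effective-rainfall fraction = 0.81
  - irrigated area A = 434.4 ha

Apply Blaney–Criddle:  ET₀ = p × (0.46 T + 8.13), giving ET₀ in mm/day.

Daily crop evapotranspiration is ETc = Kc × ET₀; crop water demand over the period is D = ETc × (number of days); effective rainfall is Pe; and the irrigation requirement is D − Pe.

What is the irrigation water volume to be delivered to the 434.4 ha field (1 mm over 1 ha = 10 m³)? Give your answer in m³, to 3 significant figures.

811000 m³

ET₀ = 0.32 × (0.46 × 23.7 + 8.13) = 0.32 × 19.032 = 6.0902 mm/d
ETc = Kc × ET₀ = 1.15 × 6.0902 = 7.0037 mm/d
Crop demand D = ETc × 30 d = 7.0037 × 30 = 210.111 mm
Pe = 0.81 × 29.0 = 23.490 mm
D − Pe = 210.111 − 23.490 = 186.621 mm
Volume = 186.621 mm × 434.4 ha × 10 = 810681.6 m³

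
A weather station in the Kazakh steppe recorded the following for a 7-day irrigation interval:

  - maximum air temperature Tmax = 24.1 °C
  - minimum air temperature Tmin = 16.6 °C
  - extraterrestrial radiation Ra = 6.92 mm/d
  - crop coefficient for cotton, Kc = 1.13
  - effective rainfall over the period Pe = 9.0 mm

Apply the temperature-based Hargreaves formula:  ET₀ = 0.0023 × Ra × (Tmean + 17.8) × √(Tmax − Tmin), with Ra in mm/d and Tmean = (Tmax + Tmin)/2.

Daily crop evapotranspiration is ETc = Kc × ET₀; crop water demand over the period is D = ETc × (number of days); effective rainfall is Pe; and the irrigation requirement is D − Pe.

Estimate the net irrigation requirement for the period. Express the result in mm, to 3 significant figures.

Tmean = (24.1 + 16.6)/2 = 20.35 °C
ET₀ = 0.0023 × 6.92 × (20.35 + 17.8) × √7.5 = 0.0023 × 6.92 × 38.15 × 2.7386 = 1.6629 mm/d
ETc = Kc × ET₀ = 1.13 × 1.6629 = 1.8791 mm/d
Crop demand D = ETc × 7 d = 1.8791 × 7 = 13.154 mm
D − Pe = 13.154 − 9.0 = 4.154 mm

4.15 mm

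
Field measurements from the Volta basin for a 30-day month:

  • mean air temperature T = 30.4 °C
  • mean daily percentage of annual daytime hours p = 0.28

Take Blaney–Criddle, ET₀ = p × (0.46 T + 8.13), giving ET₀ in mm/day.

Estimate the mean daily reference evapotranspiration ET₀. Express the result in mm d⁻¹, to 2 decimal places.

ET₀ = 0.28 × (0.46 × 30.4 + 8.13) = 0.28 × 22.114 = 6.1919 mm/d

6.19 mm d⁻¹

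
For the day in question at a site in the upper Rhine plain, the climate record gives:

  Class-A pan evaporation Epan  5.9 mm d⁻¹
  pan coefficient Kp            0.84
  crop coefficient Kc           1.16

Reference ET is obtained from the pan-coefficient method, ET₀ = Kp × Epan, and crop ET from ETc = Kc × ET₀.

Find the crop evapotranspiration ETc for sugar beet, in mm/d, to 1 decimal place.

5.7 mm/d

ET₀ = 0.84 × 5.9 = 4.9560 mm/d
ETc = Kc × ET₀ = 1.16 × 4.9560 = 5.7490 mm/d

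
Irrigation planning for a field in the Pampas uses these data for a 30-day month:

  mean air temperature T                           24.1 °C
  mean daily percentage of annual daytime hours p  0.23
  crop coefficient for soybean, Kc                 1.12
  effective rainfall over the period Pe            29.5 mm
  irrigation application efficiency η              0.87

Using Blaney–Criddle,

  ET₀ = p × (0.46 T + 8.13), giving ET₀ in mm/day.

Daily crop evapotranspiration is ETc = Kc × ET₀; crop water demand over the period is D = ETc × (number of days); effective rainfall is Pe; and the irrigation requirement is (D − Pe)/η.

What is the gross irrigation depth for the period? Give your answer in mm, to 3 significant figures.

137 mm

ET₀ = 0.23 × (0.46 × 24.1 + 8.13) = 0.23 × 19.216 = 4.4197 mm/d
ETc = Kc × ET₀ = 1.12 × 4.4197 = 4.9501 mm/d
Crop demand D = ETc × 30 d = 4.9501 × 30 = 148.503 mm
D − Pe = 148.503 − 29.5 = 119.003 mm
Gross irrigation = 119.003 / 0.87 = 136.785 mm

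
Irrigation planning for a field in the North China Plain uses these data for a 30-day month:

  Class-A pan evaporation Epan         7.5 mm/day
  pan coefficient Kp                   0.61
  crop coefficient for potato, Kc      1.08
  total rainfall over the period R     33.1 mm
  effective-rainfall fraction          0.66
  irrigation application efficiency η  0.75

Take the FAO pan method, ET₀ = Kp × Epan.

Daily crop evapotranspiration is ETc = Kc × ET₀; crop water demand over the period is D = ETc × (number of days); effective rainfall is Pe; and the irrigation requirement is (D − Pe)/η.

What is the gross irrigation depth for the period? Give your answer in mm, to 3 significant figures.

ET₀ = 0.61 × 7.5 = 4.5750 mm/d
ETc = Kc × ET₀ = 1.08 × 4.5750 = 4.9410 mm/d
Crop demand D = ETc × 30 d = 4.9410 × 30 = 148.230 mm
Pe = 0.66 × 33.1 = 21.846 mm
D − Pe = 148.230 − 21.846 = 126.384 mm
Gross irrigation = 126.384 / 0.75 = 168.512 mm

169 mm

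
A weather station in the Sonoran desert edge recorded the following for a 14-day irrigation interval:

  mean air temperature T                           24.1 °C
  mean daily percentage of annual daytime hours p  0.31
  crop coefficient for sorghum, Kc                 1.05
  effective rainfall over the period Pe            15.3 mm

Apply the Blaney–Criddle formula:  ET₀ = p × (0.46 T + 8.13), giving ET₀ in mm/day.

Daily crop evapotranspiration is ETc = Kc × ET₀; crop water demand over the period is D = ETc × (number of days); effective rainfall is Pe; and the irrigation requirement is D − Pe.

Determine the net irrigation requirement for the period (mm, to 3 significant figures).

ET₀ = 0.31 × (0.46 × 24.1 + 8.13) = 0.31 × 19.216 = 5.9570 mm/d
ETc = Kc × ET₀ = 1.05 × 5.9570 = 6.2549 mm/d
Crop demand D = ETc × 14 d = 6.2549 × 14 = 87.569 mm
D − Pe = 87.569 − 15.3 = 72.269 mm

72.3 mm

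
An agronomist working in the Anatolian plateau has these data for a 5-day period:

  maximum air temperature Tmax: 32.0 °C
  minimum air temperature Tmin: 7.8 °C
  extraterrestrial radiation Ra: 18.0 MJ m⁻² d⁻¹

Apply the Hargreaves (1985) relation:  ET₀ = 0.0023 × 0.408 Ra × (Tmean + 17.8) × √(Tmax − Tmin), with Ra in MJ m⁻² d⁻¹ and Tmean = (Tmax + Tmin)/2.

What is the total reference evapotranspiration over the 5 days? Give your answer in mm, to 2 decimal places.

Tmean = (32.0 + 7.8)/2 = 19.90 °C
0.408 Ra = 0.408 × 18.0 = 7.3440 mm/d equivalent
ET₀ = 0.0023 × 7.3440 × (19.90 + 17.8) × √24.2 = 0.0023 × 7.3440 × 37.70 × 4.9193 = 3.1326 mm/d
Over 5 days: 3.1326 × 5 = 15.663 mm

15.66 mm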